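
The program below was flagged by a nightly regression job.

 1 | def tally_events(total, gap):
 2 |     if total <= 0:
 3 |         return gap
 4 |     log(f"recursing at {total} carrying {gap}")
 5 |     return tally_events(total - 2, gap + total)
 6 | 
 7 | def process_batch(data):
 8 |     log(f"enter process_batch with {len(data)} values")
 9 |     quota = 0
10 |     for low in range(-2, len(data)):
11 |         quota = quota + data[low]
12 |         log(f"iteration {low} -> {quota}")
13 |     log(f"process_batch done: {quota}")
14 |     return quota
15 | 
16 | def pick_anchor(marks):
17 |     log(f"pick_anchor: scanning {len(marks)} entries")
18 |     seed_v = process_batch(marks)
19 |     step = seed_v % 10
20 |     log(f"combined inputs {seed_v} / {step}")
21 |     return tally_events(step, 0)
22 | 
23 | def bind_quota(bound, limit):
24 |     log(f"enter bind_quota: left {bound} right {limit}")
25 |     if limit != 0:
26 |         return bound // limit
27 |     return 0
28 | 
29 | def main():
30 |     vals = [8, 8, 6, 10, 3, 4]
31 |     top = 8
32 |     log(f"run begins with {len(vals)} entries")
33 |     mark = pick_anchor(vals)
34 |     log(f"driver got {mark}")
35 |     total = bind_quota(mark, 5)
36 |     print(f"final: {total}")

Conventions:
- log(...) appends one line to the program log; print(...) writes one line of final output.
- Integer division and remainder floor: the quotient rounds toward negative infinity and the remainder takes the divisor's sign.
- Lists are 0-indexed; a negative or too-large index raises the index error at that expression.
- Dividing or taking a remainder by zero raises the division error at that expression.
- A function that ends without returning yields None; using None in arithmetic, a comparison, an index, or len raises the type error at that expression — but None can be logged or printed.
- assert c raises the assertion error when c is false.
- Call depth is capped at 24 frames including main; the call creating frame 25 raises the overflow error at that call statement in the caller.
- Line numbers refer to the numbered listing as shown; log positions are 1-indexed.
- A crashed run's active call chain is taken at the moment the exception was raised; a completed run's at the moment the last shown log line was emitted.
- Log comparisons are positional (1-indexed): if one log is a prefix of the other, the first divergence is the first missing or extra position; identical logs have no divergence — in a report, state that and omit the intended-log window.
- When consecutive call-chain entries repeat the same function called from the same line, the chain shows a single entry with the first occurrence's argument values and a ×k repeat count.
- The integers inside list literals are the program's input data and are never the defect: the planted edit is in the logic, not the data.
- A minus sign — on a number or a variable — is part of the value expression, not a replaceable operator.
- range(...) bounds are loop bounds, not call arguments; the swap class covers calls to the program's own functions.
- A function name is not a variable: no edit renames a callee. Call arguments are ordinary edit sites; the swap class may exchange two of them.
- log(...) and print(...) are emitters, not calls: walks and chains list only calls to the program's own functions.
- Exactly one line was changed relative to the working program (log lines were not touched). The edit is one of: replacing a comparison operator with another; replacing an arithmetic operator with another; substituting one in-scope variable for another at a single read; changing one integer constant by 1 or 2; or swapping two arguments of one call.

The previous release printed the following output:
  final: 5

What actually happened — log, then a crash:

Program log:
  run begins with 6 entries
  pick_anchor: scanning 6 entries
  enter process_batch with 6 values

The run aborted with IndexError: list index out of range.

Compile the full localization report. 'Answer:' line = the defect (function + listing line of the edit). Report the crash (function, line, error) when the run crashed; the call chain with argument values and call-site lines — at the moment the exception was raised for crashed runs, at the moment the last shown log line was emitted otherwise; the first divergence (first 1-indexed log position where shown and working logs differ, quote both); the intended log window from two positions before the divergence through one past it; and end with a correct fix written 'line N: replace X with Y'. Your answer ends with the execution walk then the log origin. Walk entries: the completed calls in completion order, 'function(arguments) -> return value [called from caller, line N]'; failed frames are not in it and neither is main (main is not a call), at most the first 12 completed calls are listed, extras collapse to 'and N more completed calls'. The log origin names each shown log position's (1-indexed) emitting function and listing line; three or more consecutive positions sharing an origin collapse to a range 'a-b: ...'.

Answer: the defect is in process_batch at line 10.
Core observation: The faulty run's log stops after 3 lines; the working version's next line would be 'iteration 0 -> 8'.
Crash: process_batch, line 11, IndexError.
Call chain: main -> pick_anchor([8, 8, 6, 10, 3, 4]) (called at line 33) -> process_batch([8, 8, 6, 10, 3, 4]) (called at line 18).
First divergence: position 4 — the faulty run's log ends after 3 lines; the working version continues with 'iteration 0 -> 8'.
Intended log window:
  2: pick_anchor: scanning 6 entries
  3: enter process_batch with 6 values
  4: iteration 0 -> 8
  5: iteration 1 -> 16
Execution walk:
  (no call completed)
Origin of each log line:
  1: logged in main at line 32
  2: logged in pick_anchor at line 17
  3: logged in process_batch at line 8
A correct fix: line 10: replace `-2` with `0`.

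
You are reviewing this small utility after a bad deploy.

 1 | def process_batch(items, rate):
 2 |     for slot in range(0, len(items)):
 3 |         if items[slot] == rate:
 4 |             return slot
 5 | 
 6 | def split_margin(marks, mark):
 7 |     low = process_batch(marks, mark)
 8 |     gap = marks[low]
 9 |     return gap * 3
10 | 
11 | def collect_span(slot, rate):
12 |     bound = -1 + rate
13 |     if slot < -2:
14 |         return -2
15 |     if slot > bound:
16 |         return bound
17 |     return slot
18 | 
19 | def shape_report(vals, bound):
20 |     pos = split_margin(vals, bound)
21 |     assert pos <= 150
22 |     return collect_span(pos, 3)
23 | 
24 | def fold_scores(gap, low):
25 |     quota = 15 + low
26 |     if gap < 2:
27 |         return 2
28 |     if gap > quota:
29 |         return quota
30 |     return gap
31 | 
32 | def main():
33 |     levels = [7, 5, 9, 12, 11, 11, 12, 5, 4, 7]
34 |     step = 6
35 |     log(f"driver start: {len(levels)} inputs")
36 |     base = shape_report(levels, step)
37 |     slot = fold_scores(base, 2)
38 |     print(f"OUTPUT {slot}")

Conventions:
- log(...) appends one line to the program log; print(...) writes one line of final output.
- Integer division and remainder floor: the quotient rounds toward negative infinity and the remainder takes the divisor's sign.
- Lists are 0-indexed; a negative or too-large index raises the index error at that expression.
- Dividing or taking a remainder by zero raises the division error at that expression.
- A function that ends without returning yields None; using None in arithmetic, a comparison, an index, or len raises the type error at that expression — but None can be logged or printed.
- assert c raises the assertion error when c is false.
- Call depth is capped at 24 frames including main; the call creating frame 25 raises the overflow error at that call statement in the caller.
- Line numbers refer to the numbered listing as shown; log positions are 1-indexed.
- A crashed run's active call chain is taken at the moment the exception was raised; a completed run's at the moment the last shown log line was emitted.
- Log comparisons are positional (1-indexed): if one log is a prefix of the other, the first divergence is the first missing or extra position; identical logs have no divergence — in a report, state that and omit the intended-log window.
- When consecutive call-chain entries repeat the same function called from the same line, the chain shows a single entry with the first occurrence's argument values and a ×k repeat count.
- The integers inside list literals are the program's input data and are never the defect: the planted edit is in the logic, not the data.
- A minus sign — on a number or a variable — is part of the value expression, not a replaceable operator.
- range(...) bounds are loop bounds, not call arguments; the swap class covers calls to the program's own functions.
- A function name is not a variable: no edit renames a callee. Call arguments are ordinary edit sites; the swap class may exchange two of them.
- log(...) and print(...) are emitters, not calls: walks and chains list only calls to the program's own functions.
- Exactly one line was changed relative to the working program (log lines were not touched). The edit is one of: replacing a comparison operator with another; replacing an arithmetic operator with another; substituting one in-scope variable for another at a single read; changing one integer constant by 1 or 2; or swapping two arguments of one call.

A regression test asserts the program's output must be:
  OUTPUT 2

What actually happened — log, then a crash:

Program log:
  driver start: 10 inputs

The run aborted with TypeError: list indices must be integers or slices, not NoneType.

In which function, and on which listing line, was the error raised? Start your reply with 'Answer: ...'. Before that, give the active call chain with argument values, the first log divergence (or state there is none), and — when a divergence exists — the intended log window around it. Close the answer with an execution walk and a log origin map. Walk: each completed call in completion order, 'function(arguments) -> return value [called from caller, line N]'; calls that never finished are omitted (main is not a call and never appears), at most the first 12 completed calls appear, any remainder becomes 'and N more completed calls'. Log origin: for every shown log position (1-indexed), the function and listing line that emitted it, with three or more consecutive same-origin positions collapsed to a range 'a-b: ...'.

Answer: the error was raised in split_margin, line 8.
Core observation: The log gives no warning — it matches the intended run right up to the abort.
Call chain: main -> shape_report([7, 5, 9, 12, 11, 11, 12, 5, 4, 7], 6) (called at line 36) -> split_margin([7, 5, 9, 12, 11, 11, 12, 5, 4, 7], 6) (called at line 20).
First divergence: none — the logs agree in full.
Execution walk:
  process_batch([7, 5, 9, 12, 11, 11, 12, 5, 4, 7], 6) -> None  [called from split_margin, line 7]
Log origin:
  1: logged in main at line 35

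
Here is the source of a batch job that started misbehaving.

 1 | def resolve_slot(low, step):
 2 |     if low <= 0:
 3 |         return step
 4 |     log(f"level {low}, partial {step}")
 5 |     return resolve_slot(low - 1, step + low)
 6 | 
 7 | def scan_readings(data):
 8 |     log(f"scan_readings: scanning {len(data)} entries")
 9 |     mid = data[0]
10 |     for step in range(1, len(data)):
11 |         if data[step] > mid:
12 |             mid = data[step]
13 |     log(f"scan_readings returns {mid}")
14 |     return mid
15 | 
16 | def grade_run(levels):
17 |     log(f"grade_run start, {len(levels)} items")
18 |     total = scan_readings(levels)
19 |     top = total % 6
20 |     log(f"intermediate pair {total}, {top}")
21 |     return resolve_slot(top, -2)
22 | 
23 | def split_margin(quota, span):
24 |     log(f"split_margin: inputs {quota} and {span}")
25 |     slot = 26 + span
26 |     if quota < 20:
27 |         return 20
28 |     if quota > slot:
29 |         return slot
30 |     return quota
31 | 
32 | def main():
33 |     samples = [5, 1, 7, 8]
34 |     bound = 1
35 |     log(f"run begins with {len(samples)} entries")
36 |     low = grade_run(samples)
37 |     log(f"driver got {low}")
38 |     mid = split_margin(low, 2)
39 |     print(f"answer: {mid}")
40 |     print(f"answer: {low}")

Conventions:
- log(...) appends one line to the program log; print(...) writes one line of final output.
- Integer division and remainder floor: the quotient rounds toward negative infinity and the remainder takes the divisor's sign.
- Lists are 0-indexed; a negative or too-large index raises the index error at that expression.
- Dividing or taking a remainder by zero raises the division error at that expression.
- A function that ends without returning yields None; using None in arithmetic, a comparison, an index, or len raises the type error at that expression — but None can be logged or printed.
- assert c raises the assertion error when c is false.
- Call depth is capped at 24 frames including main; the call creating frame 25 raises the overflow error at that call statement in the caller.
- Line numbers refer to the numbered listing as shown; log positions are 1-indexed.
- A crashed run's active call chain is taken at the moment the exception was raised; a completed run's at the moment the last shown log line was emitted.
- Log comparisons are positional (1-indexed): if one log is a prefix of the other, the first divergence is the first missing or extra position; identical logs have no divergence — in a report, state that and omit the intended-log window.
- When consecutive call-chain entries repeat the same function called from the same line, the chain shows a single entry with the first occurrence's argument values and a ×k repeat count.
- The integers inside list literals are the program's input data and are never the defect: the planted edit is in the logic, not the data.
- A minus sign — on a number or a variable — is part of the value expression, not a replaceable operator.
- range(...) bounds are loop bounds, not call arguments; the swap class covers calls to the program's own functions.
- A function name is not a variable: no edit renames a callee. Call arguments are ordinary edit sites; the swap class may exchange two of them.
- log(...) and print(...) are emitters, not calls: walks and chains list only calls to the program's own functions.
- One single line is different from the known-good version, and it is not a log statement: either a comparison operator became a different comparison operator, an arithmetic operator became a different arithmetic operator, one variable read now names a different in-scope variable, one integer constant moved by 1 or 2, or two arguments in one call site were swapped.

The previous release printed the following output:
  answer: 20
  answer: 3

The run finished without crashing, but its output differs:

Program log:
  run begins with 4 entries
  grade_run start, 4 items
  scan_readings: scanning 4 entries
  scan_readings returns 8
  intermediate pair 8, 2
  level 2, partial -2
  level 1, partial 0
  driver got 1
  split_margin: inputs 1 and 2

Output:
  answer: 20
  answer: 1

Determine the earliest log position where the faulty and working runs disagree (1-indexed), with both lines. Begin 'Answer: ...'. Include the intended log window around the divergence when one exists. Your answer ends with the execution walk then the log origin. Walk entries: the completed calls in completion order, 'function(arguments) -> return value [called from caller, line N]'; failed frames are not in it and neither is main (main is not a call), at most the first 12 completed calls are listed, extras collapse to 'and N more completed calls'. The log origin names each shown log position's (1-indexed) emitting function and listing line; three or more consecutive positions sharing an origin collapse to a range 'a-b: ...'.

Answer: position 6 — shown 'level 2, partial -2', intended 'level 2, partial 0'.
Intended log window:
  4: scan_readings returns 8
  5: intermediate pair 8, 2
  6: level 2, partial 0
  7: level 1, partial 2
Execution walk:
  scan_readings([5, 1, 7, 8]) -> 8  [called from grade_run, line 18]
  resolve_slot(0, 1) -> 1  [called from resolve_slot, line 5]
  resolve_slot(1, 0) -> 1  [called from resolve_slot, line 5]
  resolve_slot(2, -2) -> 1  [called from grade_run, line 21]
  grade_run([5, 1, 7, 8]) -> 1  [called from main, line 36]
  split_margin(1, 2) -> 20  [called from main, line 38]
Log origin:
  1 — main, line 35
  2 — grade_run, line 17
  3 — scan_readings, line 8
  4 — scan_readings, line 13
  5 — grade_run, line 20
  6 — resolve_slot, line 4
  7 — resolve_slot, line 4
  8 — main, line 37
  9 — split_margin, line 24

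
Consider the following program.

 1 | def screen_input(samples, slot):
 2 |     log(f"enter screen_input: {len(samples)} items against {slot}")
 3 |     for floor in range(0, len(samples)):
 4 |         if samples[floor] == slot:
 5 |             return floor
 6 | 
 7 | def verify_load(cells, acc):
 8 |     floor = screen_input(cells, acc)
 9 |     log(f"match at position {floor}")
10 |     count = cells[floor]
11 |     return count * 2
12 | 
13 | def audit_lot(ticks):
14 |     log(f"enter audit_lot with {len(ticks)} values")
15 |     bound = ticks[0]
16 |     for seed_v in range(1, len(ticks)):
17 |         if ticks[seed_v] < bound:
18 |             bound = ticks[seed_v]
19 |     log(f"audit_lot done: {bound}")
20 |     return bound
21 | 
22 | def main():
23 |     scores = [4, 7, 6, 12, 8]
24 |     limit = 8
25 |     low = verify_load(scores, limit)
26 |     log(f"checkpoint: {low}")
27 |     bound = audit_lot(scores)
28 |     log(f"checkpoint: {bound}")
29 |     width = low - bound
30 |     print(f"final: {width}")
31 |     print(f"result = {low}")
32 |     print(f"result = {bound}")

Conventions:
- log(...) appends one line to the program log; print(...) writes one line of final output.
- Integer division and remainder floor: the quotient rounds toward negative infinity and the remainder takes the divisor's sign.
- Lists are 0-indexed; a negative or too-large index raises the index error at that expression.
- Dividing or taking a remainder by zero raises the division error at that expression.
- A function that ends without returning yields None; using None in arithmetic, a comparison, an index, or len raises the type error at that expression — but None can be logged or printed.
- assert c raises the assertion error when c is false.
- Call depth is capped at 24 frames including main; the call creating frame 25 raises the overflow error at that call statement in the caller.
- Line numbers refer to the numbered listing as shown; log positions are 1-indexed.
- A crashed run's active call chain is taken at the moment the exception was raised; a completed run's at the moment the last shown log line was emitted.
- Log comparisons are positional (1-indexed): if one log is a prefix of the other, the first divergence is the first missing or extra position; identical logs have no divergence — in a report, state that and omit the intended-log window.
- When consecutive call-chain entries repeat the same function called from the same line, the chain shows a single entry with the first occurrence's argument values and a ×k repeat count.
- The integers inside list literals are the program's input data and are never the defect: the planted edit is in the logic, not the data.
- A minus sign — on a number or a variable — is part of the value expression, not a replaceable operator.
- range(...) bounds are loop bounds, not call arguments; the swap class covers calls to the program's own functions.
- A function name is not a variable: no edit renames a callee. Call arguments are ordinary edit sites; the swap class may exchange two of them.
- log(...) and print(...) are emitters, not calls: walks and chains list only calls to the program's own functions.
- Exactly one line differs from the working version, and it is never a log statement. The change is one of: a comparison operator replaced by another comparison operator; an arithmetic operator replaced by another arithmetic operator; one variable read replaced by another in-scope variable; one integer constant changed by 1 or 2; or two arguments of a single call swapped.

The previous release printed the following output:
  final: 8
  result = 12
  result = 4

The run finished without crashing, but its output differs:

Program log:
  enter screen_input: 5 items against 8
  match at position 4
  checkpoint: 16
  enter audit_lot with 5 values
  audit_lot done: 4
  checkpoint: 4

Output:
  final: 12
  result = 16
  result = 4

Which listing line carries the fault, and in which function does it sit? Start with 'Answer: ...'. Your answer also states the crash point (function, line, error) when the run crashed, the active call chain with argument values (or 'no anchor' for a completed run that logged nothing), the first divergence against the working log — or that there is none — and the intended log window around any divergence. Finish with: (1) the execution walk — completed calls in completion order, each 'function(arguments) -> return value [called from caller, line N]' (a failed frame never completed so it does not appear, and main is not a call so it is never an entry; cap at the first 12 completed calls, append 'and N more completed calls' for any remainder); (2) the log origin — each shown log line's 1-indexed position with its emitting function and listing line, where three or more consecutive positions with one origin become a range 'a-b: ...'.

Answer: the defect is in main at line 24.
Core observation: Log line 1 is where behavior first shows: 'enter screen_input: 5 items against 8' appears instead of 'enter screen_input: 5 items against 6'.
Call chain: main.
First divergence: at position 1 the run shows 'enter screen_input: 5 items against 8' where the working version logs 'enter screen_input: 5 items against 6'.
Intended log window:
  1: enter screen_input: 5 items against 6
  2: match at position 2
Execution walk:
  screen_input([4, 7, 6, 12, 8], 8) -> 4  [called from verify_load, line 8]
  verify_load([4, 7, 6, 12, 8], 8) -> 16  [called from main, line 25]
  audit_lot([4, 7, 6, 12, 8]) -> 4  [called from main, line 27]
Log origin:
  1 — screen_input, line 2
  2 — verify_load, line 9
  3 — main, line 26
  4 — audit_lot, line 14
  5 — audit_lot, line 19
  6 — main, line 28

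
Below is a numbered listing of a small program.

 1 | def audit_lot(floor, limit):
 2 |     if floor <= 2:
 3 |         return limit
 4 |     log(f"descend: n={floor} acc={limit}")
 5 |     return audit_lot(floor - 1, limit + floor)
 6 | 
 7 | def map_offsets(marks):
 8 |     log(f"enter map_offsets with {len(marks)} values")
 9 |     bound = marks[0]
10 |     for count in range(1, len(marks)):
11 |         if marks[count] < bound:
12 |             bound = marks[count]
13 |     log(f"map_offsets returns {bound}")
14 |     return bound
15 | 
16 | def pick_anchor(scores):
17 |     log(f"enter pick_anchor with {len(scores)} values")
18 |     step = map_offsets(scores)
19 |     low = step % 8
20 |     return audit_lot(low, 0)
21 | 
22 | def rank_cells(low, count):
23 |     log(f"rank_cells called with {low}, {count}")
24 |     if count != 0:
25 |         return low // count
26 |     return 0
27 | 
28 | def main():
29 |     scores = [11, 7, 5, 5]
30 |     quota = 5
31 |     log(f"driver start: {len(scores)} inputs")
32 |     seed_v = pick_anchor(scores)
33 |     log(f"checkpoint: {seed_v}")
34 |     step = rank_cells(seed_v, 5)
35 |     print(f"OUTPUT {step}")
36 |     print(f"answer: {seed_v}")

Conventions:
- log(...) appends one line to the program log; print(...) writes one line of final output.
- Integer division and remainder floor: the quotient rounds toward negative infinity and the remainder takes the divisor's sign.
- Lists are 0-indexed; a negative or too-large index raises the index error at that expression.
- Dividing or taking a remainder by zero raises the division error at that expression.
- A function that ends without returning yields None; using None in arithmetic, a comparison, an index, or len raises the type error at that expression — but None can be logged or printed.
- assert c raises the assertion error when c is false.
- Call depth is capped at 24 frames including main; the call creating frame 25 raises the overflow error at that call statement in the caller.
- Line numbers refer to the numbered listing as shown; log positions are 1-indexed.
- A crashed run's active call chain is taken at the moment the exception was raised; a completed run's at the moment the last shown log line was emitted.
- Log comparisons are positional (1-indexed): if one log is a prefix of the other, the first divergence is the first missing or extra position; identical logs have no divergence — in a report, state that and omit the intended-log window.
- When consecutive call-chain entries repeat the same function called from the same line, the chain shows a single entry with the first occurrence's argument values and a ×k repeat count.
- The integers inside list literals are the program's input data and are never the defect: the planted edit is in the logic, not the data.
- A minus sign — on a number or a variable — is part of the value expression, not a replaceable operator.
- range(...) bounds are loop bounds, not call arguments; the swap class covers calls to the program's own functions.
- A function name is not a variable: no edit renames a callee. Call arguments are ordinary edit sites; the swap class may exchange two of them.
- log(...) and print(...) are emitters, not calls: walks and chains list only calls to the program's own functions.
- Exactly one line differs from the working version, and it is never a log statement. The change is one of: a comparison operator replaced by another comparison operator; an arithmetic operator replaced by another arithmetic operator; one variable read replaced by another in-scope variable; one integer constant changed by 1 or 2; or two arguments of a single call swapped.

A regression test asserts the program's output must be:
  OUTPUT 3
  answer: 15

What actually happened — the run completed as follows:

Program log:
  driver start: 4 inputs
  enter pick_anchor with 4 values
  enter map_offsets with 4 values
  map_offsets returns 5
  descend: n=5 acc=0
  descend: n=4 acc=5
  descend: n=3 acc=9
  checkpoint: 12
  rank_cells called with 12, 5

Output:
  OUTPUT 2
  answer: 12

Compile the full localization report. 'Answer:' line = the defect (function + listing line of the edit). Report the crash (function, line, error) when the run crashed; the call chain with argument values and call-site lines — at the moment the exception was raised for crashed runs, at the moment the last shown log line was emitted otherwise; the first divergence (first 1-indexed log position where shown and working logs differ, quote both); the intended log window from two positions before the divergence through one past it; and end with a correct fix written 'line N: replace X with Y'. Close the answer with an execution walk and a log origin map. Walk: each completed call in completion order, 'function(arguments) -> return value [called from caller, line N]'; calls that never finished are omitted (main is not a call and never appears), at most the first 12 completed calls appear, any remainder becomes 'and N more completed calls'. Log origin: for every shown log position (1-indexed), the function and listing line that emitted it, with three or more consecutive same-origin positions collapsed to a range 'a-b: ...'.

Answer: the defect is in audit_lot at line 2.
Key observation: The log first diverges at position 8: the faulty run prints 'checkpoint: 12' where the working version prints 'descend: n=2 acc=12'.
Call chain: main -> rank_cells(12, 5) (called at line 34).
First divergence: position 8 — shown 'checkpoint: 12', intended 'descend: n=2 acc=12'.
Intended log window:
  6: descend: n=4 acc=5
  7: descend: n=3 acc=9
  8: descend: n=2 acc=12
  9: descend: n=1 acc=14
Execution walk:
  map_offsets([11, 7, 5, 5]) -> 5  [called from pick_anchor, line 18]
  audit_lot(2, 12) -> 12  [called from audit_lot, line 5]
  audit_lot(3, 9) -> 12  [called from audit_lot, line 5]
  audit_lot(4, 5) -> 12  [called from audit_lot, line 5]
  audit_lot(5, 0) -> 12  [called from pick_anchor, line 20]
  pick_anchor([11, 7, 5, 5]) -> 12  [called from main, line 32]
  rank_cells(12, 5) -> 2  [called from main, line 34]
Origin of each log line:
  1 — main, line 31
  2 — pick_anchor, line 17
  3 — map_offsets, line 8
  4 — map_offsets, line 13
  5-7 — audit_lot, line 4
  8 — main, line 33
  9 — rank_cells, line 23
A correct fix: line 2: replace `2` with `0`.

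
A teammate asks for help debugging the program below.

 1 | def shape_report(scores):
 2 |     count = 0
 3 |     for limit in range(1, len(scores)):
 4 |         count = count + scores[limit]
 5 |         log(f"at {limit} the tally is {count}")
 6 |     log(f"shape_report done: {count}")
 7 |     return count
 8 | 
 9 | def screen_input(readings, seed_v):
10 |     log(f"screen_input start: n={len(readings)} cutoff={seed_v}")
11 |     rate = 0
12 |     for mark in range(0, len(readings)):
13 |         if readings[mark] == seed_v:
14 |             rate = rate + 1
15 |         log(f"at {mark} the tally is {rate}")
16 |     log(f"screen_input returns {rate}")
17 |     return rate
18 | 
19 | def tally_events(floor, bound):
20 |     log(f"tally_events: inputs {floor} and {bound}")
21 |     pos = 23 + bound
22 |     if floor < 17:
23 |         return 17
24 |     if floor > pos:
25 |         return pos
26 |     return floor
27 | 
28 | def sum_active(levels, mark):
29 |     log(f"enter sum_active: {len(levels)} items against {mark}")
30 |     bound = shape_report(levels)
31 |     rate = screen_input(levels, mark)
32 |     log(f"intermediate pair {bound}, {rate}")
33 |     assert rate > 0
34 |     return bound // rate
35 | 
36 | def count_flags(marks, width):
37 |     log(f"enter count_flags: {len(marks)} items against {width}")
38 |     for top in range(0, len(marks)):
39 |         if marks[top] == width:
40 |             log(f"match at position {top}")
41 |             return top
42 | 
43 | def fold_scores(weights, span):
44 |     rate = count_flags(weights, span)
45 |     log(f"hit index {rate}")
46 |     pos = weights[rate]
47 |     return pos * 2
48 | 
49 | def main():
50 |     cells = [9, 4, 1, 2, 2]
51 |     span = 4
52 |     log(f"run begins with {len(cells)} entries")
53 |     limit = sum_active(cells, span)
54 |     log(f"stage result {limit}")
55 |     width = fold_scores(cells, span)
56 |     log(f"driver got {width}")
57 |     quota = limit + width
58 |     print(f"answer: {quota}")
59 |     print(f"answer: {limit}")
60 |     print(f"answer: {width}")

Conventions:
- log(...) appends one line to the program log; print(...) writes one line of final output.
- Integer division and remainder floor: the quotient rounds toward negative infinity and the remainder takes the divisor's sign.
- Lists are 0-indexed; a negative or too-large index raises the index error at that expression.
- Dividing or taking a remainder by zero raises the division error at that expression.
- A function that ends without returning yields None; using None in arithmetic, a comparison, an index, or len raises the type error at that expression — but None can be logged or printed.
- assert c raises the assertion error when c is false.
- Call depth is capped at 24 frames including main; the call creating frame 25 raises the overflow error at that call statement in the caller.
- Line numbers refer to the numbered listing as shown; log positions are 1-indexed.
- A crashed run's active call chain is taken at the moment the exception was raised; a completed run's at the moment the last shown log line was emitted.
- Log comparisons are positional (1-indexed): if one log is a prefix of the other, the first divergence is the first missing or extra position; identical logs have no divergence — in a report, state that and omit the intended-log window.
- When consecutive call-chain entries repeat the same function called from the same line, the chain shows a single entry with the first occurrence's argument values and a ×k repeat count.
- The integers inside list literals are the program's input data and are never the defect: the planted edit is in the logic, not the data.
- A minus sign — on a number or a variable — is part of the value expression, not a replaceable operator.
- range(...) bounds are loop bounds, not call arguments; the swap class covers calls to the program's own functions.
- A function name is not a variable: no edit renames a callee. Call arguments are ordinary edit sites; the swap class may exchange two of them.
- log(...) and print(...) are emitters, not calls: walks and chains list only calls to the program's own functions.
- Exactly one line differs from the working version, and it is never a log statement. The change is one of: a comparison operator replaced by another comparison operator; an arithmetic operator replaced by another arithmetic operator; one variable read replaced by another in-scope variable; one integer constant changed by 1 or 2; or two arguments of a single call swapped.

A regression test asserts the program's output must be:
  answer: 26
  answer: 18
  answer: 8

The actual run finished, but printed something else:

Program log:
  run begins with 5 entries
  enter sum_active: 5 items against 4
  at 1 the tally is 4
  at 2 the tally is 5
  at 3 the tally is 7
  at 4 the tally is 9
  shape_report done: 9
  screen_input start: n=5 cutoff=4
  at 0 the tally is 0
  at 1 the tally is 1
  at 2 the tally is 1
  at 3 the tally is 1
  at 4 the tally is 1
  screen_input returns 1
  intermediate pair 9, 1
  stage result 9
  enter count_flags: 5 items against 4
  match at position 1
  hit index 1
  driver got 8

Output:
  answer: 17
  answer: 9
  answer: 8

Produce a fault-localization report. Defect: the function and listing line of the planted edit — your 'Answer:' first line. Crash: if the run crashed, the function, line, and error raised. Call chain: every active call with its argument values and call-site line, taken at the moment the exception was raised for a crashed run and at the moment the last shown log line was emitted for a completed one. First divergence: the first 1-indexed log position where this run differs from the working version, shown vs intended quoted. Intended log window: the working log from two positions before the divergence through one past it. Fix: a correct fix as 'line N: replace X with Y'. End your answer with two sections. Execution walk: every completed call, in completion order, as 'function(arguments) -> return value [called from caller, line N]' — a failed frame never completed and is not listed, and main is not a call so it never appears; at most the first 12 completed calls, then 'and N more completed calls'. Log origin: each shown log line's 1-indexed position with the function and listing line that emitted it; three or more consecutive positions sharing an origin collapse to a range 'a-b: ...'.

Answer: the defect is in shape_report at line 3.
Key observation: The log first diverges at position 3: the faulty run prints 'at 1 the tally is 4' where the working version prints 'at 0 the tally is 9'.
Call chain: main.
First divergence: position 3 — shown 'at 1 the tally is 4', intended 'at 0 the tally is 9'.
Intended log window:
  1: run begins with 5 entries
  2: enter sum_active: 5 items against 4
  3: at 0 the tally is 9
  4: at 1 the tally is 13
Execution walk:
  shape_report([9, 4, 1, 2, 2]) -> 9  [called from sum_active, line 30]
  screen_input([9, 4, 1, 2, 2], 4) -> 1  [called from sum_active, line 31]
  sum_active([9, 4, 1, 2, 2], 4) -> 9  [called from main, line 53]
  count_flags([9, 4, 1, 2, 2], 4) -> 1  [called from fold_scores, line 44]
  fold_scores([9, 4, 1, 2, 2], 4) -> 8  [called from main, line 55]
Log origin:
  1: emitted by main (line 52)
  2: emitted by sum_active (line 29)
  3-6: emitted by shape_report (line 5)
  7: emitted by shape_report (line 6)
  8: emitted by screen_input (line 10)
  9-13: emitted by screen_input (line 15)
  14: emitted by screen_input (line 16)
  15: emitted by sum_active (line 32)
  16: emitted by main (line 54)
  17: emitted by count_flags (line 37)
  18: emitted by count_flags (line 40)
  19: emitted by fold_scores (line 45)
  20: emitted by main (line 56)
A correct fix: line 3: replace `1` with `0`.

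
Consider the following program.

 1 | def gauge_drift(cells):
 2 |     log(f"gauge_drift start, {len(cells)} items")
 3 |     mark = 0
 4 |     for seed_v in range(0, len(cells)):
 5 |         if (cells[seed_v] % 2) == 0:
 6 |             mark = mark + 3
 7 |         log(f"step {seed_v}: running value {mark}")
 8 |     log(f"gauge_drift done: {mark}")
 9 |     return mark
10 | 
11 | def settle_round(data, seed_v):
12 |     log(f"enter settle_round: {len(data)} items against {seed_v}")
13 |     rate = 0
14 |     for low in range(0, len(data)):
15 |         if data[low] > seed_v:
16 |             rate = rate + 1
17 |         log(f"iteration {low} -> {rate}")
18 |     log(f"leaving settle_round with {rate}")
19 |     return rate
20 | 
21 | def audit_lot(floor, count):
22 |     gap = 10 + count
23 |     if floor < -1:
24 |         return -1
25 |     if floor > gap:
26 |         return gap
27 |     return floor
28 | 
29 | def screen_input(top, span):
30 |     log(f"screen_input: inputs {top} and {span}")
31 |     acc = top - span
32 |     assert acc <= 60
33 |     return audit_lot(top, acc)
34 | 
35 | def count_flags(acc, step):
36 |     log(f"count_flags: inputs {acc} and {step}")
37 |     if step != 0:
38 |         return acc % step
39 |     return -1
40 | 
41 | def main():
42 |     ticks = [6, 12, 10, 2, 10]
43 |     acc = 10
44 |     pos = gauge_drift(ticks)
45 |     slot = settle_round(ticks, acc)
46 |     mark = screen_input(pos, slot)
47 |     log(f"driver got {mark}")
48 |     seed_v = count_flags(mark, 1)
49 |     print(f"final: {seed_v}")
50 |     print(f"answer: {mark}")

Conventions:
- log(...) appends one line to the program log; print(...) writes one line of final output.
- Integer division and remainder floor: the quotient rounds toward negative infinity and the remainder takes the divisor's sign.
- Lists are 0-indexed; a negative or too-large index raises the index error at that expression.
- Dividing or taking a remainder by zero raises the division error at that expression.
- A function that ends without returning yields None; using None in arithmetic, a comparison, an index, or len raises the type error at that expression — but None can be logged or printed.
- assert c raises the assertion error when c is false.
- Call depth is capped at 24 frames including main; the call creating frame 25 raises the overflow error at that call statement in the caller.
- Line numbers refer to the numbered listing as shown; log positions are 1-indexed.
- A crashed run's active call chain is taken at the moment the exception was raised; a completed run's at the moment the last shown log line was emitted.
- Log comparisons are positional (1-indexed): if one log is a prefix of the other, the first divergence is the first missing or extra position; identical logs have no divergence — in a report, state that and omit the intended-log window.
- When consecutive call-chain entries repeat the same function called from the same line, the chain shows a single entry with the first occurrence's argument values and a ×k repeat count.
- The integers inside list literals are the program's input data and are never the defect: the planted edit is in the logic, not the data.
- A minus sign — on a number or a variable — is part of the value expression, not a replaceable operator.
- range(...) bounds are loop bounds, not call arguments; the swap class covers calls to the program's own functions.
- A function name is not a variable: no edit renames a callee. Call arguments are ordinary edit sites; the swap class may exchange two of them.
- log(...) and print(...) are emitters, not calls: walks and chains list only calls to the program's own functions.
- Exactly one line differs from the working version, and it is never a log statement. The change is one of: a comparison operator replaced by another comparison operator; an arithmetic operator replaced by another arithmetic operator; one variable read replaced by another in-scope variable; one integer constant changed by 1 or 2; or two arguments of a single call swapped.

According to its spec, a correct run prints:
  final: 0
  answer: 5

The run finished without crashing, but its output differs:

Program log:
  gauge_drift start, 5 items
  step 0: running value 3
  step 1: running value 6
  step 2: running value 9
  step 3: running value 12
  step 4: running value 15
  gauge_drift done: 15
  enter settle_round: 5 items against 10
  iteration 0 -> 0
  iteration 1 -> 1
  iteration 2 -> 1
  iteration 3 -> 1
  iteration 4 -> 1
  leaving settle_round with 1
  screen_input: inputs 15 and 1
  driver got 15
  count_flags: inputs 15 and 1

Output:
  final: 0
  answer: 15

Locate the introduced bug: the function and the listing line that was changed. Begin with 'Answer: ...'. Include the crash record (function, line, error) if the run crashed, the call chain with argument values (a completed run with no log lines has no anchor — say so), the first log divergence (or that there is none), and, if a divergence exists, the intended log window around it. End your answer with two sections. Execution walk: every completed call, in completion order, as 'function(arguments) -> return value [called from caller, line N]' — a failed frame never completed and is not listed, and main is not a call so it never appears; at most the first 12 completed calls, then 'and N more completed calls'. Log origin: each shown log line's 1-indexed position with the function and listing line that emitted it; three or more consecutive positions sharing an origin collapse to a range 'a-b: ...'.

Answer: the defect is in gauge_drift at line 6.
Key observation: The earliest visible damage is log position 2 — 'step 0: running value 3' rather than the intended 'step 0: running value 1'.
Call chain: main -> count_flags(15, 1) (called at line 48).
First divergence: position 2; shown 'step 0: running value 3' vs intended 'step 0: running value 1'.
Intended log window:
  1: gauge_drift start, 5 items
  2: step 0: running value 1
  3: step 1: running value 2
Execution walk:
  gauge_drift([6, 12, 10, 2, 10]) -> 15  [called from main, line 44]
  settle_round([6, 12, 10, 2, 10], 10) -> 1  [called from main, line 45]
  audit_lot(15, 14) -> 15  [called from screen_input, line 33]
  screen_input(15, 1) -> 15  [called from main, line 46]
  count_flags(15, 1) -> 0  [called from main, line 48]
Log origins:
  1: emitted by gauge_drift (line 2)
  2-6: emitted by gauge_drift (line 7)
  7: emitted by gauge_drift (line 8)
  8: emitted by settle_round (line 12)
  9-13: emitted by settle_round (line 17)
  14: emitted by settle_round (line 18)
  15: emitted by screen_input (line 30)
  16: emitted by main (line 47)
  17: emitted by count_flags (line 36)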